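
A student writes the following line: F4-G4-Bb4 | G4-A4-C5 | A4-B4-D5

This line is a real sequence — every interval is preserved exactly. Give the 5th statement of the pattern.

C#5 D#5 F#5

Taking 3-note groups, the heads are F4, G4, A4: the pattern moves up a 2nd.
Extending up a 2nd: B4 → C#5.
From C#5 the exact shape gives C#5 D#5 F#5.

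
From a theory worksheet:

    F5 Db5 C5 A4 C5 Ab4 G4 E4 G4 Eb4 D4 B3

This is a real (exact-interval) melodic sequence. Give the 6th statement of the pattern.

E3 C3 B2 G#2

The 4-note cells begin on F5, C5, G4 — each down a 4th from the last.
Continuing the starts: D4 → A3 → E3.
From E3 the exact shape gives E3 C3 B2 G#2.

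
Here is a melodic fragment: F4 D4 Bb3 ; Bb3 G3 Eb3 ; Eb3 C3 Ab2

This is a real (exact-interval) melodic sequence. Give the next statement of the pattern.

Ab2 F2 Db2

With a 3-note motive the entries are F4, Bb3, Eb3, each down a 5th from the previous.
So cell 4 is Ab2 F2 Db2.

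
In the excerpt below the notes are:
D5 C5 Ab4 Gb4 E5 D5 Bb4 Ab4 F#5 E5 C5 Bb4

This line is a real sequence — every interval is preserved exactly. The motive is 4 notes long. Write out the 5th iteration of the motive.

The 4-note cells begin on D5, E5, F#5 — each up a 2nd from the last.
Extending up a 2nd: G#5 → A#5.
Statement 5 starts on A#5 and keeps the same exact contour: A#5 G#5 E5 D5.

A#5 G#5 E5 D5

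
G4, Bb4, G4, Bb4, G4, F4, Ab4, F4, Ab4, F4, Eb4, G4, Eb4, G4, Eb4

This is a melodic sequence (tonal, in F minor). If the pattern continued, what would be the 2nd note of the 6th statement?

Grouping in 5s, the 2nd note of each cell is Bb4, Ab4, G4.
Each moves down a 2nd. Continuing: F4 → Eb4 → Db4.

Db4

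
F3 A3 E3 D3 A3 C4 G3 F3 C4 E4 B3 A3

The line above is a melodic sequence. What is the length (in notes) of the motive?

12 notes total. Splitting into 3 groups of 4:
F3 A3 E3 D3 | A3 C4 G3 F3 | C4 E4 B3 A3
Every group is a transposition up a 3rd of the one before; no shorter unit works.

4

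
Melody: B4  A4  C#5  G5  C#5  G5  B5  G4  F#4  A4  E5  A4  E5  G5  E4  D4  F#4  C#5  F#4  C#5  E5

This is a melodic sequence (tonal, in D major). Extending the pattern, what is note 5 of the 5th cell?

With 7-note cells, note 5 of each statement runs C#5, A4, F#4.
Carrying that down a 3rd forward: D4 → B3.

B3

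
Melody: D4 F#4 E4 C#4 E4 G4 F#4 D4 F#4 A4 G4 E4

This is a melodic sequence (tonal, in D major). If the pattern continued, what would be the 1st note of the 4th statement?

Grouping in 4s, the 1st note of each cell is D4, E4, F#4.
From F#4, up a 2nd gives G4.

G4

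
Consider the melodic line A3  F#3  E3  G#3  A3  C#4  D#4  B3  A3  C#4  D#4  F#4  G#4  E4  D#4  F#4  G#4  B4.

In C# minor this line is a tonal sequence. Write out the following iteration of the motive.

The 6-note cells begin on A3, D#4, G#4 — each up a 4th from the last.
Statement 4 starts on C#5 and keeps the same diatonic contour: C#5 A4 G#4 B4 C#5 E5.

C#5 A4 G#4 B4 C#5 E5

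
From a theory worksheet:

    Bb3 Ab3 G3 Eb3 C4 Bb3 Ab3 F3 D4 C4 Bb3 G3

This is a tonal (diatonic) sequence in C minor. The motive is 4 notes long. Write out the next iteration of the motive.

The 4-note cells begin on Bb3, C4, D4 — each up a 2nd from the last.
Statement 4 starts on Eb4 and keeps the same diatonic contour: Eb4 D4 C4 Ab3.

Eb4 D4 C4 Ab3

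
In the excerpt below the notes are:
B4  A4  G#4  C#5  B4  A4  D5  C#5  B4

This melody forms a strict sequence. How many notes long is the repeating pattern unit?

3

There are 9 notes; a 3-note unit gives 3 cells:
B4 A4 G#4 | C#5 B4 A4 | D5 C#5 B4
Every group is a transposition up a 2nd of the one before; no shorter unit works.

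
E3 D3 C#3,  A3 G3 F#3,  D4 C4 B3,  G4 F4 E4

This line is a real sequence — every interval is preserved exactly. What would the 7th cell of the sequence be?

With a 3-note motive the entries are E3, A3, D4, G4, each up a 4th from the previous.
Carrying on: C5 → F5 → Bb5.
From Bb5 the exact shape gives Bb5 Ab5 G5.

Bb5 Ab5 G5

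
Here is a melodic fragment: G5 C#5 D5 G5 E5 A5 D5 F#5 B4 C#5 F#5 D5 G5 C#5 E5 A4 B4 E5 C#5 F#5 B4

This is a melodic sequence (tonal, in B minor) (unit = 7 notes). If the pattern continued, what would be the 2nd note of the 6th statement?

Grouping in 7s, the 2nd note of each cell is C#5, B4, A4.
Carrying that down a 2nd forward: G4 → F#4 → E4.

E4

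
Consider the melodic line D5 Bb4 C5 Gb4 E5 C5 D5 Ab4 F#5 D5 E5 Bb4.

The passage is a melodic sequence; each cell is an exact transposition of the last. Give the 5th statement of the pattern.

A#5 F#5 G#5 D5

Unit = 4 notes; the statements start on D5, E5, F#5, moving up a 2nd each time.
Extending up a 2nd: G#5 → A#5.
So cell 5 is A#5 F#5 G#5 D5.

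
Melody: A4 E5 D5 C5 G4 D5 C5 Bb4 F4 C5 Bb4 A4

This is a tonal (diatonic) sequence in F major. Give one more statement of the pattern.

Unit = 4 notes; the statements start on A4, G4, F4, moving down a 2nd each time.
Statement 4 starts on E4 and keeps the same diatonic contour: E4 Bb4 A4 G4.

E4 Bb4 A4 G4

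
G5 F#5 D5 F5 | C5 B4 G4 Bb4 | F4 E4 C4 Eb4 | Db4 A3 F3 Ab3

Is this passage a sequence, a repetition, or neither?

Note 1 of cell 4 is Db4; if this were a sequence it would be Bb3. No unit length gives a consistent transposition pattern.

neither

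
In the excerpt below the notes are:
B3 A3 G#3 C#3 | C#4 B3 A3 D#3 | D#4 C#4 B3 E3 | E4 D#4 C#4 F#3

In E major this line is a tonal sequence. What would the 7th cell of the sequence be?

Taking 4-note groups, the heads are B3, C#4, D#4, E4: the pattern moves up a 2nd.
Continuing the starts: F#4 → G#4 → A4.
So cell 7 is A4 G#4 F#4 B3.

A4 G#4 F#4 B3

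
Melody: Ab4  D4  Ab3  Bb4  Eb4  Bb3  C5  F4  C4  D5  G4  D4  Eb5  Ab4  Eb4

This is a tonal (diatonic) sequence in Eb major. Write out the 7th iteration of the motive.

Unit = 3 notes; the statements start on Ab4, Bb4, C5, D5, Eb5, moving up a 2nd each time.
Extending up a 2nd: F5 → G5.
Statement 7 starts on G5 and keeps the same diatonic contour: G5 C5 G4.

G5 C5 G4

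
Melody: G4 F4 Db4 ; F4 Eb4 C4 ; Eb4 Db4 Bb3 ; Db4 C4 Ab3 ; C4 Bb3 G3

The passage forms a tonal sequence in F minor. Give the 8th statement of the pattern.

G3 F3 Db3

The 3-note cells begin on G4, F4, Eb4, Db4, C4 — each down a 2nd from the last.
Extending down a 2nd: Bb3 → Ab3 → G3.
Statement 8 starts on G3 and keeps the same diatonic contour: G3 F3 Db3.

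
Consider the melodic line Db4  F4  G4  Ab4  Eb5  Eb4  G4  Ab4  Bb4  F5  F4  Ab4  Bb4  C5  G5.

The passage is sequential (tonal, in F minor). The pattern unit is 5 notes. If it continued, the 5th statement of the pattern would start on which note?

Taking 5-note groups, the heads are Db4, Eb4, F4: the pattern moves up a 2nd.
Extending the heads up a 2nd: G4 → Ab4.

Ab4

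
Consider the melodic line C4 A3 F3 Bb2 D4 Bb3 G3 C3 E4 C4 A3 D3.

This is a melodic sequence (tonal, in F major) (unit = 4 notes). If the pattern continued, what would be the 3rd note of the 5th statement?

C4

The unit is 4 notes. Position-3 pitches of the 3 shown cells: F3, G3, A3.
Carrying that up a 2nd forward: Bb3 → C4.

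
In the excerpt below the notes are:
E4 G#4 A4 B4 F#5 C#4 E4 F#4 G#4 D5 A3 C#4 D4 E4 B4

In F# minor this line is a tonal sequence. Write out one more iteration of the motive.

F#3 A3 B3 C#4 G#4

Taking 5-note groups, the heads are E4, C#4, A3: the pattern moves down a 3rd.
So cell 4 is F#3 A3 B3 C#4 G#4.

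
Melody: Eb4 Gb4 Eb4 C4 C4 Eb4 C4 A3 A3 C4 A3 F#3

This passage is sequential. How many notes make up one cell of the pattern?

Try groups of 4 (3 cells in 12 notes):
Eb4 Gb4 Eb4 C4 | C4 Eb4 C4 A3 | A3 C4 A3 F#3
That's a consistent down a 3rd shift per cell, and no other grouping gives one.

4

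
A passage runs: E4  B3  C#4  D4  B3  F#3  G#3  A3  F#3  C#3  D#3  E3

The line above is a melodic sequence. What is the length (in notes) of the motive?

4

12 notes total. Splitting into 3 groups of 4:
E4 B3 C#4 D4 | B3 F#3 G#3 A3 | F#3 C#3 D#3 E3
That's a consistent down a 4th shift per cell, and no other grouping gives one.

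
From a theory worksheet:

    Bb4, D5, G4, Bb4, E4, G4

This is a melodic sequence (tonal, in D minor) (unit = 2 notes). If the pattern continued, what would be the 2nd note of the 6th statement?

Grouping in 2s, the 2nd note of each cell is D5, Bb4, G4.
Carrying that down a 3rd forward: E4 → C4 → A3.

A3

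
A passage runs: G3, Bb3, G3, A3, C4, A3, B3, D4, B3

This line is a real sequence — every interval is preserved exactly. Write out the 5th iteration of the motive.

The 3-note cells begin on G3, A3, B3 — each up a 2nd from the last.
Extending up a 2nd: C#4 → D#4.
From D#4 the exact shape gives D#4 F#4 D#4.

D#4 F#4 D#4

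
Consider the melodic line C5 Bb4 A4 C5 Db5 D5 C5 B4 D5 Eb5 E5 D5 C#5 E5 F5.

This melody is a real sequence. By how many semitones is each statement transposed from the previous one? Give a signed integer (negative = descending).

With a 5-note motive the entries are C5, D5, E5, each up a 2nd from the previous.
C5→D5 is 74 − 72 = 2 semitones.

2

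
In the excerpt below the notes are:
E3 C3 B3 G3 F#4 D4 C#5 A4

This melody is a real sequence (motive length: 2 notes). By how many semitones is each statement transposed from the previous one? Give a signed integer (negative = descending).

7

Unit = 2 notes; the statements start on E3, B3, F#4, C#5, moving up a 5th each time.
E3→B3 is 59 − 52 = 7 semitones.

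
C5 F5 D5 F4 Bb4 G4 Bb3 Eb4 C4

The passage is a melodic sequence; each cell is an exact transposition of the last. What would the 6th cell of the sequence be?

Taking 3-note groups, the heads are C5, F4, Bb3: the pattern moves down a 5th.
Extending down a 5th: Eb3 → Ab2 → Db2.
Statement 6 starts on Db2 and keeps the same exact contour: Db2 Gb2 Eb2.

Db2 Gb2 Eb2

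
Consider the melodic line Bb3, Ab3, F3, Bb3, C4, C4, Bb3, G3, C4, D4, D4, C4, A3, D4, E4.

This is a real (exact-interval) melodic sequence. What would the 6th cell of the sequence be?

Unit = 5 notes; the statements start on Bb3, C4, D4, moving up a 2nd each time.
Carrying on: E4 → F#4 → G#4.
So cell 6 is G#4 F#4 D#4 G#4 A#4.

G#4 F#4 D#4 G#4 A#4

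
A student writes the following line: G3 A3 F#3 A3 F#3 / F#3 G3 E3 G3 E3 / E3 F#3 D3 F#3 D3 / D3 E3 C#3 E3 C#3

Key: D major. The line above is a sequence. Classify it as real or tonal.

Every note is diatonic to D major.
Cell 1 has +2 semitones from note 1 to 2, but cell 2 has +1 — the interval quality changes while the contour stays the same, which is the hallmark of a tonal sequence.

tonal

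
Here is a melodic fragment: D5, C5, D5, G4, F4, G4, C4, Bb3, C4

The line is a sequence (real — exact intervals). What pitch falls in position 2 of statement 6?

Db2

The unit is 3 notes. Position-2 pitches of the 3 shown cells: C5, F4, Bb3.
Each moves down a 5th. Continuing: Eb3 → Ab2 → Db2.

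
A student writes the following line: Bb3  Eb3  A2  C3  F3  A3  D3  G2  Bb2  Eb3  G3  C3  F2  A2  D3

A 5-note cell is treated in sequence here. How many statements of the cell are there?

15 notes in groups of 5 gives 15/5 = 3 statements.
Starts: Bb3, A3, G3 — each down a 2nd.

3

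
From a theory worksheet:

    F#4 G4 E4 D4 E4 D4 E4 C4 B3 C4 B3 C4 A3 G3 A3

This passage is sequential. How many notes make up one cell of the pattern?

5

15 notes total. Splitting into 3 groups of 5:
F#4 G4 E4 D4 E4 | D4 E4 C4 B3 C4 | B3 C4 A3 G3 A3
Every group is a transposition down a 3rd of the one before; no shorter unit works.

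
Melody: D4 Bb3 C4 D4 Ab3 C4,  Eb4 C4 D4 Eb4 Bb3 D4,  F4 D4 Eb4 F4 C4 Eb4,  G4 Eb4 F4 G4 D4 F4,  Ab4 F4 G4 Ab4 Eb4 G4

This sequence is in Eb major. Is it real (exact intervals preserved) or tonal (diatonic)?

Every note is diatonic to Eb major.
Cell 1 has -4 semitones from note 1 to 2, but cell 2 has -3 — the interval quality changes while the contour stays the same, which is the hallmark of a tonal sequence.

tonal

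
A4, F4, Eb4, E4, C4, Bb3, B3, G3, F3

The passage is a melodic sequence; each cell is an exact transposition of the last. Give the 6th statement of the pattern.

With a 3-note motive the entries are A4, E4, B3, each down a 4th from the previous.
Continuing the starts: F#3 → C#3 → G#2.
From G#2 the exact shape gives G#2 E2 D2.

G#2 E2 D2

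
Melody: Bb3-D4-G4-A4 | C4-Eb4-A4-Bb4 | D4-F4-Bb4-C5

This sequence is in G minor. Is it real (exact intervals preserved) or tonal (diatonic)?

tonal

Every note is diatonic to G minor.
Cell 1 has +4 semitones from note 1 to 2, but cell 2 has +3 — the interval quality changes while the contour stays the same, which is the hallmark of a tonal sequence.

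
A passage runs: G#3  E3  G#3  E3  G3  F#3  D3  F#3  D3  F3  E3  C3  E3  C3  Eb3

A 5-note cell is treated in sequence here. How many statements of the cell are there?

3

15 notes in groups of 5 gives 15/5 = 3 statements.
Starts: G#3, F#3, E3 — each down a 2nd.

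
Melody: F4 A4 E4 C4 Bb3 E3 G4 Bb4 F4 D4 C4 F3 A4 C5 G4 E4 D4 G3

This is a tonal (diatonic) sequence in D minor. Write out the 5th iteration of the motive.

C5 E5 Bb4 G4 F4 Bb3

The 6-note cells begin on F4, G4, A4 — each up a 2nd from the last.
Carrying on: Bb4 → C5.
So cell 5 is C5 E5 Bb4 G4 F4 Bb3.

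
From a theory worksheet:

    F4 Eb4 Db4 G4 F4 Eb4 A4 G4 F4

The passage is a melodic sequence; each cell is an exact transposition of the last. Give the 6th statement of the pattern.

D#5 C#5 B4

Taking 3-note groups, the heads are F4, G4, A4: the pattern moves up a 2nd.
Continuing the starts: B4 → C#5 → D#5.
Statement 6 starts on D#5 and keeps the same exact contour: D#5 C#5 B4.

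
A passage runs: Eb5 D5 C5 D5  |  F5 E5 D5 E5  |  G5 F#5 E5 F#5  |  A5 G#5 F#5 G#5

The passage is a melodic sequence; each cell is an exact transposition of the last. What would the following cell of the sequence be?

B5 A#5 G#5 A#5

The 4-note cells begin on Eb5, F5, G5, A5 — each up a 2nd from the last.
From B5 the exact shape gives B5 A#5 G#5 A#5.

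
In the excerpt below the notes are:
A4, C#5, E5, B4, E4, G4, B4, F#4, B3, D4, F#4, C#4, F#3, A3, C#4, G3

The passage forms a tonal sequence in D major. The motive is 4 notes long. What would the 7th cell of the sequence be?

With a 4-note motive the entries are A4, E4, B3, F#3, each down a 4th from the previous.
Carrying on: C#3 → G2 → D2.
From D2 the diatonic shape gives D2 F#2 A2 E2.

D2 F#2 A2 E2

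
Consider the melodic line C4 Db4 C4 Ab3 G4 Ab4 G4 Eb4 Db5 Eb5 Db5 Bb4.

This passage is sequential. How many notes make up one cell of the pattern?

4

Try groups of 4 (3 cells in 12 notes):
C4 Db4 C4 Ab3 | G4 Ab4 G4 Eb4 | Db5 Eb5 Db5 Bb4
Every group is a transposition up a 5th of the one before; no shorter unit works.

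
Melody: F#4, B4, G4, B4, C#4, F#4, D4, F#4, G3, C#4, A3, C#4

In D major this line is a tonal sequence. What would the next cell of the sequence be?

Unit = 4 notes; the statements start on F#4, C#4, G3, moving down a 4th each time.
Statement 4 starts on D3 and keeps the same diatonic contour: D3 G3 E3 G3.

D3 G3 E3 G3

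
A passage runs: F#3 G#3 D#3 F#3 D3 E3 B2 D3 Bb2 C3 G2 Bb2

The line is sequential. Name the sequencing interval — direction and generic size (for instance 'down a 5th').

down a 3rd

Taking 4-note groups, the heads are F#3, D3, Bb2: the pattern moves down a 3rd.
F#3 to D3 is down a 3rd.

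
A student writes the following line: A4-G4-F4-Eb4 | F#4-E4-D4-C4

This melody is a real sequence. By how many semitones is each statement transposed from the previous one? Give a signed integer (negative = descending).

-3

The 4-note cells begin on A4, F#4 — each down a 3rd from the last.
A4→F#4 is 66 − 69 = -3 semitones.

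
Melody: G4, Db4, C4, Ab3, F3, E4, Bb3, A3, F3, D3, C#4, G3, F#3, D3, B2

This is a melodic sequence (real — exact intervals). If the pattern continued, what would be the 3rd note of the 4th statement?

Grouping in 5s, the 3rd note of each cell is C4, A3, F#3.
From F#3, down a 3rd gives D#3.

D#3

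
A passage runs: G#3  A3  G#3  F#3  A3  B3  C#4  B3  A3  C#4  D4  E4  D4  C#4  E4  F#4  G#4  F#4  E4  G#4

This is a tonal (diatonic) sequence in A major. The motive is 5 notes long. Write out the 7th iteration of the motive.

Unit = 5 notes; the statements start on G#3, B3, D4, F#4, moving up a 3rd each time.
Continuing the starts: A4 → C#5 → E5.
Statement 7 starts on E5 and keeps the same diatonic contour: E5 F#5 E5 D5 F#5.

E5 F#5 E5 D5 F#5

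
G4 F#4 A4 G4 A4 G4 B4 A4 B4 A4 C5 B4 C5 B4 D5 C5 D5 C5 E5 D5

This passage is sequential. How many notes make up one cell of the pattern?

4

There are 20 notes; a 4-note unit gives 5 cells:
G4 F#4 A4 G4 | A4 G4 B4 A4 | B4 A4 C5 B4 | C5 B4 D5 C5 | D5 C5 E5 D5
Each cell is the previous one up a 2nd — so the unit is 4 notes.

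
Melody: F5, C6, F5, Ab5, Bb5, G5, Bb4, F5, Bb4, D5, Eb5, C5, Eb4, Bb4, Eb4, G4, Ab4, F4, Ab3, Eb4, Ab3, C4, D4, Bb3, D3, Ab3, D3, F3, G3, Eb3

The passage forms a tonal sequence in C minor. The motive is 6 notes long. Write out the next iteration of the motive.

The 6-note cells begin on F5, Bb4, Eb4, Ab3, D3 — each down a 5th from the last.
Statement 6 starts on G2 and keeps the same diatonic contour: G2 D3 G2 Bb2 C3 Ab2.

G2 D3 G2 Bb2 C3 Ab2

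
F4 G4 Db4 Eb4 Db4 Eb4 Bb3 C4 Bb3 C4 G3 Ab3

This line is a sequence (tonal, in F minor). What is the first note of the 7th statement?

Taking 4-note groups, the heads are F4, Db4, Bb3: the pattern moves down a 3rd.
Continuing: G3 → Eb3 → C3 → Ab2. Statement 7 starts on Ab2.

Ab2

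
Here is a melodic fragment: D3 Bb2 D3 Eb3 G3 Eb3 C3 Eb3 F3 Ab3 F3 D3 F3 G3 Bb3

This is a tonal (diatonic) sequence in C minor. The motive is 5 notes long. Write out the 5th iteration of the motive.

Ab3 F3 Ab3 Bb3 D4

With a 5-note motive the entries are D3, Eb3, F3, each up a 2nd from the previous.
Extending up a 2nd: G3 → Ab3.
Statement 5 starts on Ab3 and keeps the same diatonic contour: Ab3 F3 Ab3 Bb3 D4.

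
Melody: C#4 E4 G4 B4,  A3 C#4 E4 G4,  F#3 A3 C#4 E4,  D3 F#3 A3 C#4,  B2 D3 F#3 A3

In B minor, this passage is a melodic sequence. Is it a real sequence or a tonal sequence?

Every note is diatonic to B minor.
Cell 1 has +3 semitones from note 1 to 2, but cell 2 has +4 — the interval quality changes while the contour stays the same, which is the hallmark of a tonal sequence.

tonal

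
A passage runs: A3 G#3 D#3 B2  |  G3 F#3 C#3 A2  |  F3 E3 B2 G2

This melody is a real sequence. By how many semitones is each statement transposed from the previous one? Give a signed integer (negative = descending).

With a 4-note motive the entries are A3, G3, F3, each down a 2nd from the previous.
A3→G3 is 55 − 57 = -2 semitones.

-2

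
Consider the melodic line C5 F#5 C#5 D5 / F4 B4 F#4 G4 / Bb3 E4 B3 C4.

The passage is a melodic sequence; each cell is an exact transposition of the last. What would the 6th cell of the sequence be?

Db2 G2 D2 Eb2

Unit = 4 notes; the statements start on C5, F4, Bb3, moving down a 5th each time.
Extending down a 5th: Eb3 → Ab2 → Db2.
So cell 6 is Db2 G2 D2 Eb2.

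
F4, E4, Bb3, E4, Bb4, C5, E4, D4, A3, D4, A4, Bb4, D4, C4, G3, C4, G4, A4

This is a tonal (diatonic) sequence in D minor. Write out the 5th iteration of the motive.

Unit = 6 notes; the statements start on F4, E4, D4, moving down a 2nd each time.
Continuing the starts: C4 → Bb3.
Statement 5 starts on Bb3 and keeps the same diatonic contour: Bb3 A3 E3 A3 E4 F4.

Bb3 A3 E3 A3 E4 F4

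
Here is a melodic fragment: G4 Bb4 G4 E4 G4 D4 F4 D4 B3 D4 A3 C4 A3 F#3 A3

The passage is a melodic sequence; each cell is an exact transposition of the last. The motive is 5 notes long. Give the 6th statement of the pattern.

F#2 A2 F#2 D#2 F#2

Taking 5-note groups, the heads are G4, D4, A3: the pattern moves down a 4th.
Extending down a 4th: E3 → B2 → F#2.
Statement 6 starts on F#2 and keeps the same exact contour: F#2 A2 F#2 D#2 F#2.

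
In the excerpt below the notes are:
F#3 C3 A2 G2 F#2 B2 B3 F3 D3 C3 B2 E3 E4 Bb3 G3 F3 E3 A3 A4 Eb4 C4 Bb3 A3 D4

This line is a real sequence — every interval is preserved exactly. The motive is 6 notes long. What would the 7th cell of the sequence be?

With a 6-note motive the entries are F#3, B3, E4, A4, each up a 4th from the previous.
Carrying on: D5 → G5 → C6.
Statement 7 starts on C6 and keeps the same exact contour: C6 Gb5 Eb5 Db5 C5 F5.

C6 Gb5 Eb5 Db5 C5 F5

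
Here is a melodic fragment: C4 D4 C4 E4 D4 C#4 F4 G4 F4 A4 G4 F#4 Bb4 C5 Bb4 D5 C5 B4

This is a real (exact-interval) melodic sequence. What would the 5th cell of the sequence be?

Ab5 Bb5 Ab5 C6 Bb5 A5

Unit = 6 notes; the statements start on C4, F4, Bb4, moving up a 4th each time.
Carrying on: Eb5 → Ab5.
From Ab5 the exact shape gives Ab5 Bb5 Ab5 C6 Bb5 A5.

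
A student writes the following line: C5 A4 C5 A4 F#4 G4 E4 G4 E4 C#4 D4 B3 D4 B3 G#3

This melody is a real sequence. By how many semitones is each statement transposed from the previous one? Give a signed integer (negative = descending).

Taking 5-note groups, the heads are C5, G4, D4: the pattern moves down a 4th.
Counting half-steps from C5 to G4: -5.

-5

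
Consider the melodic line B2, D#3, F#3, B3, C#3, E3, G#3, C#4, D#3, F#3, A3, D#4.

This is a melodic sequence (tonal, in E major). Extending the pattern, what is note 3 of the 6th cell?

D#4

The unit is 4 notes. Position-3 pitches of the 3 shown cells: F#3, G#3, A3.
Extending up a 2nd: B3 → C#4 → D#4.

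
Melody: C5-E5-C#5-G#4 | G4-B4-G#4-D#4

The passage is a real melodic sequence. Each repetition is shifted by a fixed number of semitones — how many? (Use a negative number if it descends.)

The 4-note cells begin on C5, G4 — each down a 4th from the last.
Counting half-steps from C5 to G4: -5.

-5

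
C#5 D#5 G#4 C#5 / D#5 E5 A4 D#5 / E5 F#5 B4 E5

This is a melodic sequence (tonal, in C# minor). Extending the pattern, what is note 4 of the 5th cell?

G#5

The unit is 4 notes. Position-4 pitches of the 3 shown cells: C#5, D#5, E5.
Extending up a 2nd: F#5 → G#5.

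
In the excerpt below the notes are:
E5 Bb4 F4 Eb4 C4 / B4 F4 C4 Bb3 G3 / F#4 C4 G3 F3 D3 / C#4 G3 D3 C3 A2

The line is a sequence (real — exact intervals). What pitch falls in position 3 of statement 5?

The unit is 5 notes. Position-3 pitches of the 4 shown cells: F4, C4, G3, D3.
Each moves down a 4th; the next is A2.

A2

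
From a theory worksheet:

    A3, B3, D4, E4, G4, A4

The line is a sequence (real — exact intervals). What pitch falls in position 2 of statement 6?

With 2-note cells, note 2 of each statement runs B3, E4, A4.
Each moves up a 4th. Continuing: D5 → G5 → C6.

C6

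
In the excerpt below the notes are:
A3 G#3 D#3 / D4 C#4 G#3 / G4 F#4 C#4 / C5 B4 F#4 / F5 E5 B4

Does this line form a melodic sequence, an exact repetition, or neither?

sequence

Each 3-note cell is the previous one transposed up a 4th.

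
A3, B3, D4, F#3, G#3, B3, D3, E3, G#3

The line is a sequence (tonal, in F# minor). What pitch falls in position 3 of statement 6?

A2

With 3-note cells, note 3 of each statement runs D4, B3, G#3.
Each moves down a 3rd. Continuing: E3 → C#3 → A2.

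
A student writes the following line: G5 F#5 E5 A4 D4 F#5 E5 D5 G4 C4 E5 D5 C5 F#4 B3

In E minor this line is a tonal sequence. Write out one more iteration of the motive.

Unit = 5 notes; the statements start on G5, F#5, E5, moving down a 2nd each time.
Statement 4 starts on D5 and keeps the same diatonic contour: D5 C5 B4 E4 A3.

D5 C5 B4 E4 A3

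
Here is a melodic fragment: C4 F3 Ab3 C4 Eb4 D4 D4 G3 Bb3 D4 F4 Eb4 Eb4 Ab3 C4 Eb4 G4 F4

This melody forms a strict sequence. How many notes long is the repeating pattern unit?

6

Try groups of 6 (3 cells in 18 notes):
C4 F3 Ab3 C4 Eb4 D4 | D4 G3 Bb3 D4 F4 Eb4 | Eb4 Ab3 C4 Eb4 G4 F4
Every group is a transposition up a 2nd of the one before; no shorter unit works.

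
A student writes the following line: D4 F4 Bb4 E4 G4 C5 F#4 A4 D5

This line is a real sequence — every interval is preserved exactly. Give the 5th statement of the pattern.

The 3-note cells begin on D4, E4, F#4 — each up a 2nd from the last.
Carrying on: G#4 → A#4.
From A#4 the exact shape gives A#4 C#5 F#5.

A#4 C#5 F#5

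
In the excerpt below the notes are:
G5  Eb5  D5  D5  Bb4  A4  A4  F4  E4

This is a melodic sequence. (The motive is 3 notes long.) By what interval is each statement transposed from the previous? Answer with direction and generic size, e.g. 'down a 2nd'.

down a 4th

Taking 3-note groups, the heads are G5, D5, A4: the pattern moves down a 4th.
G5 to D5 is down a 4th.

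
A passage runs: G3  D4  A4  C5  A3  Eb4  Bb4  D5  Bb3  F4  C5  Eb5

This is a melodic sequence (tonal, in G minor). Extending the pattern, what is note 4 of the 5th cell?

With 4-note cells, note 4 of each statement runs C5, D5, Eb5.
Each moves up a 2nd. Continuing: F5 → G5.

G5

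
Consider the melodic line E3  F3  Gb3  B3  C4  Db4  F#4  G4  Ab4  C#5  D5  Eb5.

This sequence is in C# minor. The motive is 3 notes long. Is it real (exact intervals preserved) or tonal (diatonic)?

Each cell has the same semitone pattern (1, 1) — intervals are preserved exactly.
And F3 lies outside C# minor, so the sequence is real rather than tonal.

real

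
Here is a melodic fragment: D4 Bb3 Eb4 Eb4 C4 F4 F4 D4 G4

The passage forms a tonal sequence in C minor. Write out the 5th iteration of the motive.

Ab4 F4 Bb4

Taking 3-note groups, the heads are D4, Eb4, F4: the pattern moves up a 2nd.
Carrying on: G4 → Ab4.
Statement 5 starts on Ab4 and keeps the same diatonic contour: Ab4 F4 Bb4.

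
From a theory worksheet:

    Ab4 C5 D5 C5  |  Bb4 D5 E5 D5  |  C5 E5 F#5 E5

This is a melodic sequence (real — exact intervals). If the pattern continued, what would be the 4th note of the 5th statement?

With 4-note cells, note 4 of each statement runs C5, D5, E5.
Each moves up a 2nd. Continuing: F#5 → G#5.

G#5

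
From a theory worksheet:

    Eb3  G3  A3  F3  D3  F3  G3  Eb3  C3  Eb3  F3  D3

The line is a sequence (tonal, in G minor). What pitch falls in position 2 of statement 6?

With 4-note cells, note 2 of each statement runs G3, F3, Eb3.
Carrying that down a 2nd forward: D3 → C3 → Bb2.

Bb2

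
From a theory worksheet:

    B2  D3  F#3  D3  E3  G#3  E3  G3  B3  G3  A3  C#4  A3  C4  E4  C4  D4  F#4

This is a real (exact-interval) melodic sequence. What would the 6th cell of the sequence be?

C5 Eb5 G5 Eb5 F5 A5

Unit = 6 notes; the statements start on B2, E3, A3, moving up a 4th each time.
Carrying on: D4 → G4 → C5.
Statement 6 starts on C5 and keeps the same exact contour: C5 Eb5 G5 Eb5 F5 A5.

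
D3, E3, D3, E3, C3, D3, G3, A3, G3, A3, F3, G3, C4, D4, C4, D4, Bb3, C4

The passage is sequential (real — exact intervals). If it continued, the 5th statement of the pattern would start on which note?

Unit = 6 notes; the statements start on D3, G3, C4, moving up a 4th each time.
Continuing: F4 → Bb4. Statement 5 starts on Bb4.

Bb4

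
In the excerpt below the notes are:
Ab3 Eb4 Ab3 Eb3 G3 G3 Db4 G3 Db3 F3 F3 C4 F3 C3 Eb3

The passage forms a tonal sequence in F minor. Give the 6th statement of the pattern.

Taking 5-note groups, the heads are Ab3, G3, F3: the pattern moves down a 2nd.
Extending down a 2nd: Eb3 → Db3 → C3.
So cell 6 is C3 G3 C3 G2 Bb2.

C3 G3 C3 G2 Bb2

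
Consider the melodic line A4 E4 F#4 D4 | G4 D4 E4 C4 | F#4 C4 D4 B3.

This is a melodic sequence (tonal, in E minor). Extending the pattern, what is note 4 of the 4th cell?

The unit is 4 notes. Position-4 pitches of the 3 shown cells: D4, C4, B3.
Each moves down a 2nd; the next is A3.

A3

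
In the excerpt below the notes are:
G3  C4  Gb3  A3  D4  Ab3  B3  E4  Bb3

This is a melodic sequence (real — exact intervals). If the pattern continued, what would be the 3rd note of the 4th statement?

Grouping in 3s, the 3rd note of each cell is Gb3, Ab3, Bb3.
Each moves up a 2nd; the next is C4.

C4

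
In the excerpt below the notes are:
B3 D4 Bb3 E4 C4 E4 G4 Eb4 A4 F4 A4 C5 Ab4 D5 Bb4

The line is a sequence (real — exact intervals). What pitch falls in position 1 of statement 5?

The unit is 5 notes. Position-1 pitches of the 3 shown cells: B3, E4, A4.
Carrying that up a 4th forward: D5 → G5.

G5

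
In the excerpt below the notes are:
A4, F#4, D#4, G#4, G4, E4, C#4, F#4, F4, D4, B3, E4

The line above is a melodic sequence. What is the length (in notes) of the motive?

12 notes total. Splitting into 3 groups of 4:
A4 F#4 D#4 G#4 | G4 E4 C#4 F#4 | F4 D4 B3 E4
Each cell is the previous one down a 2nd — so the unit is 4 notes.

4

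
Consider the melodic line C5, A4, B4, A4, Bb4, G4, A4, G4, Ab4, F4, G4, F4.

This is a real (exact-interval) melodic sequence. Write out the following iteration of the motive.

Gb4 Eb4 F4 Eb4

Unit = 4 notes; the statements start on C5, Bb4, Ab4, moving down a 2nd each time.
Statement 4 starts on Gb4 and keeps the same exact contour: Gb4 Eb4 F4 Eb4.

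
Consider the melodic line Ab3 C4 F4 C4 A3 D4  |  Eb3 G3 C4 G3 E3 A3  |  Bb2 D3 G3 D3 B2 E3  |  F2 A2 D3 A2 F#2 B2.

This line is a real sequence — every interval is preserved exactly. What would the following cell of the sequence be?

With a 6-note motive the entries are Ab3, Eb3, Bb2, F2, each down a 4th from the previous.
From C2 the exact shape gives C2 E2 A2 E2 C#2 F#2.

C2 E2 A2 E2 C#2 F#2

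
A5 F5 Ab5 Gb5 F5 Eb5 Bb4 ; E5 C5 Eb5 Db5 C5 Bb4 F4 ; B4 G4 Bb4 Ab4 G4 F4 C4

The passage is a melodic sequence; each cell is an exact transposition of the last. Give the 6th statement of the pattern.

G#3 E3 G3 F3 E3 D3 A2

With a 7-note motive the entries are A5, E5, B4, each down a 4th from the previous.
Carrying on: F#4 → C#4 → G#3.
So cell 6 is G#3 E3 G3 F3 E3 D3 A2.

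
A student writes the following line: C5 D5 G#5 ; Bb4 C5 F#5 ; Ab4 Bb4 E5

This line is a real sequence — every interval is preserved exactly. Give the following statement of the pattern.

Gb4 Ab4 D5

The 3-note cells begin on C5, Bb4, Ab4 — each down a 2nd from the last.
From Gb4 the exact shape gives Gb4 Ab4 D5.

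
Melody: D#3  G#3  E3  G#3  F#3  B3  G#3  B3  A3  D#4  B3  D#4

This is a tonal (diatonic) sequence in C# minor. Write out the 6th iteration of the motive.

The 4-note cells begin on D#3, F#3, A3 — each up a 3rd from the last.
Continuing the starts: C#4 → E4 → G#4.
From G#4 the diatonic shape gives G#4 C#5 A4 C#5.

G#4 C#5 A4 C#5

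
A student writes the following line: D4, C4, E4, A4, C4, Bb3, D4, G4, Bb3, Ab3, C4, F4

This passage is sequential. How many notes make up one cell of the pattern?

4

There are 12 notes; a 4-note unit gives 3 cells:
D4 C4 E4 A4 | C4 Bb3 D4 G4 | Bb3 Ab3 C4 F4
Every group is a transposition down a 2nd of the one before; no shorter unit works.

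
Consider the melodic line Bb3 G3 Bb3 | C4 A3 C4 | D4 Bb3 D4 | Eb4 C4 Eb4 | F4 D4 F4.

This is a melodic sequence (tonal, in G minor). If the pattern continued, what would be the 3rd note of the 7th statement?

A4

With 3-note cells, note 3 of each statement runs Bb3, C4, D4, Eb4, F4.
Extending up a 2nd: G4 → A4.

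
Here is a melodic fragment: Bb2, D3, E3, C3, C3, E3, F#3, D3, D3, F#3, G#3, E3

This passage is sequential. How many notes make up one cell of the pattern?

There are 12 notes; a 4-note unit gives 3 cells:
Bb2 D3 E3 C3 | C3 E3 F#3 D3 | D3 F#3 G#3 E3
That's a consistent up a 2nd shift per cell, and no other grouping gives one.

4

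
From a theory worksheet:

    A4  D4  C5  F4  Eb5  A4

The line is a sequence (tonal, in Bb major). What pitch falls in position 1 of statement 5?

The unit is 2 notes. Position-1 pitches of the 3 shown cells: A4, C5, Eb5.
Extending up a 3rd: G5 → Bb5.

Bb5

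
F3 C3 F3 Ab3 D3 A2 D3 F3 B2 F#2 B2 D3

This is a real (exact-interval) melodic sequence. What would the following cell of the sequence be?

G#2 D#2 G#2 B2

The 4-note cells begin on F3, D3, B2 — each down a 3rd from the last.
So cell 4 is G#2 D#2 G#2 B2.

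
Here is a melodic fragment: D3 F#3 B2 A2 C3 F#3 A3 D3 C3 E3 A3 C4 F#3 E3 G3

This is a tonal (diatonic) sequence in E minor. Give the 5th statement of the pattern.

E4 G4 C4 B3 D4

Taking 5-note groups, the heads are D3, F#3, A3: the pattern moves up a 3rd.
Carrying on: C4 → E4.
So cell 5 is E4 G4 C4 B3 D4.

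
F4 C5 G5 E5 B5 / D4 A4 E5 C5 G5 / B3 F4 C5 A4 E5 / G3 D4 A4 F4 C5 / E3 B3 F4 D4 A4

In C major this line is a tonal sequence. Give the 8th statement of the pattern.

Taking 5-note groups, the heads are F4, D4, B3, G3, E3: the pattern moves down a 3rd.
Extending down a 3rd: C3 → A2 → F2.
Statement 8 starts on F2 and keeps the same diatonic contour: F2 C3 G3 E3 B3.

F2 C3 G3 E3 B3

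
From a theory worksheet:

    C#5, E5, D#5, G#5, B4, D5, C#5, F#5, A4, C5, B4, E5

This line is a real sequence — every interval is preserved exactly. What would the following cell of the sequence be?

G4 Bb4 A4 D5

The 4-note cells begin on C#5, B4, A4 — each down a 2nd from the last.
So cell 4 is G4 Bb4 A4 D5.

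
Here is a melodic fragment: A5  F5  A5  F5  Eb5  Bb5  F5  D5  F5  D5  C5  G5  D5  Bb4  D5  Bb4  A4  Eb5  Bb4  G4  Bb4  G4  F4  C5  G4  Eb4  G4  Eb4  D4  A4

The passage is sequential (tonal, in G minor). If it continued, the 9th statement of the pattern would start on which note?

F3

Taking 6-note groups, the heads are A5, F5, D5, Bb4, G4: the pattern moves down a 3rd.
Continuing: Eb4 → C4 → A3 → F3. Statement 9 starts on F3.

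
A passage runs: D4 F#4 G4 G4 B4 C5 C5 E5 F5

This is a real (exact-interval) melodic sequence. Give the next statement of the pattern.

Unit = 3 notes; the statements start on D4, G4, C5, moving up a 4th each time.
So cell 4 is F5 A5 Bb5.

F5 A5 Bb5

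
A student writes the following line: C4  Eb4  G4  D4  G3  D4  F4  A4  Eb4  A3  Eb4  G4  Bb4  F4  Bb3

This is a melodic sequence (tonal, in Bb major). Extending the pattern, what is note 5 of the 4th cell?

C4

The unit is 5 notes. Position-5 pitches of the 3 shown cells: G3, A3, Bb3.
Each moves up a 2nd; the next is C4.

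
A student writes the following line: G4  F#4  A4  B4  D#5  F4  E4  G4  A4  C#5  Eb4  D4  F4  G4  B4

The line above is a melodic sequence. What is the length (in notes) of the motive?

Try groups of 5 (3 cells in 15 notes):
G4 F#4 A4 B4 D#5 | F4 E4 G4 A4 C#5 | Eb4 D4 F4 G4 B4
That's a consistent down a 2nd shift per cell, and no other grouping gives one.

5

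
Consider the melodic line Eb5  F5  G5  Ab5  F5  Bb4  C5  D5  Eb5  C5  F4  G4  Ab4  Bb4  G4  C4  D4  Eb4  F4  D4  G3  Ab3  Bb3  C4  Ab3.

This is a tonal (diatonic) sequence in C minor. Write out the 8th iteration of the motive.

With a 5-note motive the entries are Eb5, Bb4, F4, C4, G3, each down a 4th from the previous.
Continuing the starts: D3 → Ab2 → Eb2.
From Eb2 the diatonic shape gives Eb2 F2 G2 Ab2 F2.

Eb2 F2 G2 Ab2 F2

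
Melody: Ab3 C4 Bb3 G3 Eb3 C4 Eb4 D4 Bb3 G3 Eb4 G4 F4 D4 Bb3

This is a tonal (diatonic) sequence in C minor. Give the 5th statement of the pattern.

Bb4 D5 C5 Ab4 F4

Unit = 5 notes; the statements start on Ab3, C4, Eb4, moving up a 3rd each time.
Carrying on: G4 → Bb4.
Statement 5 starts on Bb4 and keeps the same diatonic contour: Bb4 D5 C5 Ab4 F4.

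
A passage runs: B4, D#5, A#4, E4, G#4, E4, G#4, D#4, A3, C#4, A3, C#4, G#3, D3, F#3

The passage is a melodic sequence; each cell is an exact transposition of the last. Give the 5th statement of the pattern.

G2 B2 F#2 C2 E2

Unit = 5 notes; the statements start on B4, E4, A3, moving down a 5th each time.
Extending down a 5th: D3 → G2.
From G2 the exact shape gives G2 B2 F#2 C2 E2.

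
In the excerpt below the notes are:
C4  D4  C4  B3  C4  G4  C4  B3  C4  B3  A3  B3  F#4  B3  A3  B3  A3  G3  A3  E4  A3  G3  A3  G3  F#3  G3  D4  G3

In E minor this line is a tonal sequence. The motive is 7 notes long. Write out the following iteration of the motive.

F#3 G3 F#3 E3 F#3 C4 F#3

With a 7-note motive the entries are C4, B3, A3, G3, each down a 2nd from the previous.
So cell 5 is F#3 G3 F#3 E3 F#3 C4 F#3.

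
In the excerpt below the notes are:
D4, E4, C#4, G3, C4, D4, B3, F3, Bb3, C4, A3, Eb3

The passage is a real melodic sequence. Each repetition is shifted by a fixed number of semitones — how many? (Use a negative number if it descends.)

-2

With a 4-note motive the entries are D4, C4, Bb3, each down a 2nd from the previous.
D4→C4 is 60 − 62 = -2 semitones.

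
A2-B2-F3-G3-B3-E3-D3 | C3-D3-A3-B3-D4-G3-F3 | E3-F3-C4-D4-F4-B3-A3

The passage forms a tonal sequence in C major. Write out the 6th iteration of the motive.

Unit = 7 notes; the statements start on A2, C3, E3, moving up a 3rd each time.
Continuing the starts: G3 → B3 → D4.
So cell 6 is D4 E4 B4 C5 E5 A4 G4.

D4 E4 B4 C5 E5 A4 G4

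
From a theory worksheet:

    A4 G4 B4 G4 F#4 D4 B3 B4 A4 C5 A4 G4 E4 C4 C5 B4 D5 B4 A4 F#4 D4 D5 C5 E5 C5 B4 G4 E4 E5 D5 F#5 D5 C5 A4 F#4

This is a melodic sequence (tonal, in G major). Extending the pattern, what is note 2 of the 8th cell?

Grouping in 7s, the 2nd note of each cell is G4, A4, B4, C5, D5.
Extending up a 2nd: E5 → F#5 → G5.

G5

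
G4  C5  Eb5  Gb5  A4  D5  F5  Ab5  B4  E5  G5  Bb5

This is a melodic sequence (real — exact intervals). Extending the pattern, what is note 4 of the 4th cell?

C6

The unit is 4 notes. Position-4 pitches of the 3 shown cells: Gb5, Ab5, Bb5.
Each moves up a 2nd; the next is C6.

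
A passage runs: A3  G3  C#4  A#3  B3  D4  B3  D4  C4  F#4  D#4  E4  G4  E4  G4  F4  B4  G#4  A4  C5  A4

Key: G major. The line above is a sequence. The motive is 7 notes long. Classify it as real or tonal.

real

Each cell has the same semitone pattern (-2, 6, -3, 1, 3, -3) — intervals are preserved exactly.
And C#4 lies outside G major, so the sequence is real rather than tonal.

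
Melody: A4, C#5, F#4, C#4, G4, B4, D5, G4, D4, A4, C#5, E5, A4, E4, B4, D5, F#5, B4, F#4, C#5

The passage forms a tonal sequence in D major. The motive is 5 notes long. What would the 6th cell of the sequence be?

Unit = 5 notes; the statements start on A4, B4, C#5, D5, moving up a 2nd each time.
Carrying on: E5 → F#5.
From F#5 the diatonic shape gives F#5 A5 D5 A4 E5.

F#5 A5 D5 A4 E5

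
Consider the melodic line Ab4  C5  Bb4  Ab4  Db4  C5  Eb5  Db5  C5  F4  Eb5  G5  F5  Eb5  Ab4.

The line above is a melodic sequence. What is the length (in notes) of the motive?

5

15 notes total. Splitting into 3 groups of 5:
Ab4 C5 Bb4 Ab4 Db4 | C5 Eb5 Db5 C5 F4 | Eb5 G5 F5 Eb5 Ab4
Each cell is the previous one up a 3rd — so the unit is 5 notes.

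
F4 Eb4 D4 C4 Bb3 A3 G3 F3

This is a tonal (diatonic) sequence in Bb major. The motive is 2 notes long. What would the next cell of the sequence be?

The 2-note cells begin on F4, D4, Bb3, G3 — each down a 3rd from the last.
Statement 5 starts on Eb3 and keeps the same diatonic contour: Eb3 D3.

Eb3 D3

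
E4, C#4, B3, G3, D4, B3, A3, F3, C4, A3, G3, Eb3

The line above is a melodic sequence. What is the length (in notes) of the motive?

4

Try groups of 4 (3 cells in 12 notes):
E4 C#4 B3 G3 | D4 B3 A3 F3 | C4 A3 G3 Eb3
Every group is a transposition down a 2nd of the one before; no shorter unit works.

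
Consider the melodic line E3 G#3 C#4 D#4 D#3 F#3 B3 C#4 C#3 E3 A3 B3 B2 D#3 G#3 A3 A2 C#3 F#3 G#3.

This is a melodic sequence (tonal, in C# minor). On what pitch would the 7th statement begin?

F#2

Unit = 4 notes; the statements start on E3, D#3, C#3, B2, A2, moving down a 2nd each time.
Extending the heads down a 2nd: G#2 → F#2.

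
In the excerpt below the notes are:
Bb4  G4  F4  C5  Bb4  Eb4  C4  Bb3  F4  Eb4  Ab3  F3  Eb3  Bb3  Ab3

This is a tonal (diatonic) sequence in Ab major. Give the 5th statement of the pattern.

G2 Eb2 Db2 Ab2 G2

Taking 5-note groups, the heads are Bb4, Eb4, Ab3: the pattern moves down a 5th.
Continuing the starts: Db3 → G2.
Statement 5 starts on G2 and keeps the same diatonic contour: G2 Eb2 Db2 Ab2 G2.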